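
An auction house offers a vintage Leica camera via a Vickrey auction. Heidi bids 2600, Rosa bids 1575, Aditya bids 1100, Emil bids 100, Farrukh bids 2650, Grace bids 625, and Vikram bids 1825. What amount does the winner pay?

Bids in descending order: Farrukh 2650, then Heidi 2600, then Vikram 1825, then Rosa 1575, then Aditya 1100, then Grace 625, then Emil 100.
Farrukh has the highest bid, so Farrukh wins.
The second-highest bid is 2600, so that is what Farrukh pays.

Price paid: 2600.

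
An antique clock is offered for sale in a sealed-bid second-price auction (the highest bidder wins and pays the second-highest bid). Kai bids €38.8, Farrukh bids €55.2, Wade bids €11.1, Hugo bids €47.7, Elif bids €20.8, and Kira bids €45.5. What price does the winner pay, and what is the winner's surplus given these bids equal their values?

The winner pays €47.7 for a surplus of €7.5.

Ranking the bids: Farrukh €55.2, then Hugo €47.7, then Kira €45.5, then Kai €38.8, then Elif €20.8, then Wade €11.1.
Farrukh is the highest bidder, so Farrukh wins.
Under the second-price rule, the price is the second-highest bid: €47.7.
Surplus = €55.2 − €47.7 = €7.5.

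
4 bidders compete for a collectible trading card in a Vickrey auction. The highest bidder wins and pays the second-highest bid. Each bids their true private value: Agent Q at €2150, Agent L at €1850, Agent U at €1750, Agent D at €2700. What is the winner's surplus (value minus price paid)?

Ordered from highest: Agent D €2700 > Agent Q €2150 > Agent L €1850 > Agent U €1750.
Agent D wins with the top bid and pays the second-highest, €2150.
Surplus = €2700 − €2150 = €550.

Surplus = €550.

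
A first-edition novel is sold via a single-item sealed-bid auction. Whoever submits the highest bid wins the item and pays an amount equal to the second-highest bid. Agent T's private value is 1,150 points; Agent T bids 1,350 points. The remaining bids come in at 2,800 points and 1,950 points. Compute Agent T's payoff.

0 points

Highest competing bid: 2,800 points.
Agent T's bid 1,350 points is not the highest, so Agent T loses, pays nothing, and earns zero payoff.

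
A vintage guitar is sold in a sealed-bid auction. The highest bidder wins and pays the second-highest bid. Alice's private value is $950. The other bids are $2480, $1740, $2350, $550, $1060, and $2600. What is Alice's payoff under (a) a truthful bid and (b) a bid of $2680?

The highest competing bid is $2600.
Bidding truthfully at $950: the top bid is $2600 (a rival), so Alice loses. Payoff = $0.
Bidding $2680: Alice has the top bid, wins, and pays the second-highest bid $2600. Payoff = $950 − $2600 = -$1650.

Truthful: $0; alternative: -$1650.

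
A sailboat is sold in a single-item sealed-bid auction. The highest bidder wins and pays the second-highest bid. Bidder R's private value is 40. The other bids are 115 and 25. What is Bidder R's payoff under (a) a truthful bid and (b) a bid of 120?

Truthful: 0; alternative: -75.

The highest competing bid is 115.
Bidding truthfully at 40: the top bid is 115 (a rival), so Bidder R loses. Payoff = 0.
Bidding 120: Bidder R has the top bid, wins, and pays the second-highest bid 115. Payoff = 40 − 115 = -75.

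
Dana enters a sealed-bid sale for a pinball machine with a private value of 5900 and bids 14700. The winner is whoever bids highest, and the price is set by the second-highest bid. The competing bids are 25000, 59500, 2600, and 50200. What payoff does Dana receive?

Payoff = 0.

Highest competing bid: 59500.
Dana's bid 14700 is not the highest, so Dana loses, pays nothing, and earns zero payoff.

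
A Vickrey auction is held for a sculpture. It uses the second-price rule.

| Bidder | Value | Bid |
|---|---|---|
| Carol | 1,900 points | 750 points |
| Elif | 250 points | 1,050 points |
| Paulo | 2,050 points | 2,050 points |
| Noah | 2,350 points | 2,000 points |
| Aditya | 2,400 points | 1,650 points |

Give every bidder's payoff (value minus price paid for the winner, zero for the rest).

Carol 0 points, Elif 0 points, Paulo 50 points, Noah 0 points, Aditya 0 points.

Ranking the bids: Paulo 2,050 points; Noah 2,000 points; Aditya 1,650 points; Elif 1,050 points; Carol 750 points.
Paulo has the top bid and wins; the price is the second-highest bid, 2,000 points.
Paulo's payoff = 2,050 points − 2,000 points = 50 points. All other bidders lose, so their payoff is 0.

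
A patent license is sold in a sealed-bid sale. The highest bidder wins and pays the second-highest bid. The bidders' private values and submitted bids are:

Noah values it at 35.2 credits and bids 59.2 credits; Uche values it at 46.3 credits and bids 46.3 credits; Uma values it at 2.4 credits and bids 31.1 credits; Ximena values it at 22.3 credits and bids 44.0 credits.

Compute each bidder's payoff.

Bids in descending order: Noah 59.2 credits > Uche 46.3 credits > Ximena 44.0 credits > Uma 31.1 credits.
Noah has the top bid and wins; the price is the second-highest bid, 46.3 credits.
Noah's payoff = 35.2 credits − 46.3 credits = -11.1 credits. All other bidders lose, so their payoff is 0.

Payoffs: Noah -11.1 credits, Uche 0.0 credits, Uma 0.0 credits, Ximena 0.0 credits.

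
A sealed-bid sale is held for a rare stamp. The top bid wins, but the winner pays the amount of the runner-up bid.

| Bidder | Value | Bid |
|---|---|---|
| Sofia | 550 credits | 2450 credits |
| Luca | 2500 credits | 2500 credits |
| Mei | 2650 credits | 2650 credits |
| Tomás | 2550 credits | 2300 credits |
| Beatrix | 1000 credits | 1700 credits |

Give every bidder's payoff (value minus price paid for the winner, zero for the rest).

Payoffs: Sofia 0 credits, Luca 0 credits, Mei 150 credits, Tomás 0 credits, Beatrix 0 credits.

Ordered from highest: Mei 2650 credits > Luca 2500 credits > Sofia 2450 credits > Tomás 2300 credits > Beatrix 1700 credits.
Mei has the top bid and wins; the price is the second-highest bid, 2500 credits.
Mei's payoff = 2650 credits − 2500 credits = 150 credits. All other bidders lose, so their payoff is 0.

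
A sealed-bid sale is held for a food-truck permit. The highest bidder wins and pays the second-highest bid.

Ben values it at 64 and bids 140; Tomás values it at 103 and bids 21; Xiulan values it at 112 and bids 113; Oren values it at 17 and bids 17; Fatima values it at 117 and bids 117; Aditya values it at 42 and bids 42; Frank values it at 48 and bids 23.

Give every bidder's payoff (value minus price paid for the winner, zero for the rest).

Bids in descending order: Ben 140; Fatima 117; Xiulan 113; Aditya 42; Frank 23; Tomás 21; Oren 17.
Ben has the top bid and wins; the price is the second-highest bid, 117.
Ben's payoff = 64 − 117 = -53. All other bidders lose, so their payoff is 0.

Ben -53, Tomás 0, Xiulan 0, Oren 0, Fatima 0, Aditya 0, Frank 0.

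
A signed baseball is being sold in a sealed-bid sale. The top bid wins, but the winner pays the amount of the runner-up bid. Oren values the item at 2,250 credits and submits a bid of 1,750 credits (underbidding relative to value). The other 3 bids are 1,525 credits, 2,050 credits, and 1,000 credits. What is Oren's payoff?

Payoff = 0 credits.

Highest competing bid: 2,050 credits.
Oren's bid 1,750 credits is not the highest, so Oren loses, pays nothing, and earns zero payoff.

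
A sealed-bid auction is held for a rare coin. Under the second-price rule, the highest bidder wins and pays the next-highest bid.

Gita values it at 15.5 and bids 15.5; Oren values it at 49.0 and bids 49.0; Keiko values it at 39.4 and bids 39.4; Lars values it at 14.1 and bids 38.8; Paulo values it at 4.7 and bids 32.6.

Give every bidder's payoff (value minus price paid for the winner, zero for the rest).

Gita 0.0, Oren 9.6, Keiko 0.0, Lars 0.0, Paulo 0.0.

Bids in descending order: Oren 49.0; Keiko 39.4; Lars 38.8; Paulo 32.6; Gita 15.5.
Oren has the top bid and wins; the price is the second-highest bid, 39.4.
Oren's payoff = 49.0 − 39.4 = 9.6. All other bidders lose, so their payoff is 0.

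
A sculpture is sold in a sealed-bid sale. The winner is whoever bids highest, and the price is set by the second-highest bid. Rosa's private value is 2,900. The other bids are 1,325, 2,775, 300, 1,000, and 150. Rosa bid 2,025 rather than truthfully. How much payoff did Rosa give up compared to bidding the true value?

The highest competing bid is 2,775.
Bidding truthfully at 2,900: Rosa has the top bid, wins, and pays the second-highest bid 2,775. Payoff = 2,900 − 2,775 = 125.
Bidding 2,025: the top bid is 2,775 (a rival), so Rosa loses. Payoff = 0.
Regret = truthful payoff − actual payoff = 125 − 0 = 125.
Deviating from a truthful bid can only lose payoff in a second-price auction — never gain.

Regret: 125.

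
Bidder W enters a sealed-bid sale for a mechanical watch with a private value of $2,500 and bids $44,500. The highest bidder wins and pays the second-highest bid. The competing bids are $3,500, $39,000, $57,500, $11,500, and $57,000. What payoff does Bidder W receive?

$0

Highest competing bid: $57,500.
Bidder W's bid $44,500 is not the highest, so Bidder W loses, pays nothing, and earns zero payoff.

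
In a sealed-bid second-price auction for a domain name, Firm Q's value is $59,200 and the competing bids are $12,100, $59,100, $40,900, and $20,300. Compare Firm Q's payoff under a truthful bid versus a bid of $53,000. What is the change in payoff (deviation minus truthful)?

The highest competing bid is $59,100.
Bidding truthfully at $59,200: Firm Q has the top bid, wins, and pays the second-highest bid $59,100. Payoff = $59,200 − $59,100 = $100.
Bidding $53,000: the top bid is $59,100 (a rival), so Firm Q loses. Payoff = $0.
Change = $0 − $100 = -$100.

-$100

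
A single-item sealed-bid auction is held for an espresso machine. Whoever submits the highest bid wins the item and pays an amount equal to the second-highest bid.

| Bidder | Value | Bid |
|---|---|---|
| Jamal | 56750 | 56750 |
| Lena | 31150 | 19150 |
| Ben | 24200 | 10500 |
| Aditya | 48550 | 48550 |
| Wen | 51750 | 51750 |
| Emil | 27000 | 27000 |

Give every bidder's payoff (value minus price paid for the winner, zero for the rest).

Ranking the bids: Jamal 56750, then Wen 51750, then Aditya 48550, then Emil 27000, then Lena 19150, then Ben 10500.
Jamal has the top bid and wins; the price is the second-highest bid, 51750.
Jamal's payoff = 56750 − 51750 = 5000. All other bidders lose, so their payoff is 0.

Payoffs: Jamal 5000, Lena 0, Ben 0, Aditya 0, Wen 0, Emil 0.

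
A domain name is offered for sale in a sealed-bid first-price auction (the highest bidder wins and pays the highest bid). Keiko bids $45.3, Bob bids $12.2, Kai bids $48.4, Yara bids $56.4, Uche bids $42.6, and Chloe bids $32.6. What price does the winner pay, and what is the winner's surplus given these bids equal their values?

Ordered from highest: Yara $56.4; Kai $48.4; Keiko $45.3; Uche $42.6; Chloe $32.6; Bob $12.2.
Yara is the highest bidder, so Yara wins.
Under the first-price rule, the price is the highest bid: $56.4.
Surplus = $56.4 − $56.4 = $0.0.

Price $56.4; surplus $0.0.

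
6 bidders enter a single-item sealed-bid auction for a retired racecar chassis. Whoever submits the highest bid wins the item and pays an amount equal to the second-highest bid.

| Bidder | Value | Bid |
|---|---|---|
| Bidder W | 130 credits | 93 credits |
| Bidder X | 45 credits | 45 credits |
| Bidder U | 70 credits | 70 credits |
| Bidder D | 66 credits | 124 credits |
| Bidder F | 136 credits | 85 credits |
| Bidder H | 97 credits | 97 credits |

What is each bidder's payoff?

Ranking the bids: Bidder D 124 credits > Bidder H 97 credits > Bidder W 93 credits > Bidder F 85 credits > Bidder U 70 credits > Bidder X 45 credits.
Bidder D has the top bid and wins; the price is the second-highest bid, 97 credits.
Bidder D's payoff = 66 credits − 97 credits = -31 credits. All other bidders lose, so their payoff is 0.

Payoffs: Bidder W 0 credits, Bidder X 0 credits, Bidder U 0 credits, Bidder D -31 credits, Bidder F 0 credits, Bidder H 0 credits.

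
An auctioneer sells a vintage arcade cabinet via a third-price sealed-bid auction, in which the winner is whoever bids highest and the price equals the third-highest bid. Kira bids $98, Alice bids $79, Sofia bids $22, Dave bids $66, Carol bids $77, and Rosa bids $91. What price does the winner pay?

Ordered from highest: Kira $98; Rosa $91; Alice $79; Carol $77; Dave $66; Sofia $22.
Kira is the highest bidder, so Kira wins.
Under the third-price rule, the price is the third-highest bid: $79.

Price paid: $79.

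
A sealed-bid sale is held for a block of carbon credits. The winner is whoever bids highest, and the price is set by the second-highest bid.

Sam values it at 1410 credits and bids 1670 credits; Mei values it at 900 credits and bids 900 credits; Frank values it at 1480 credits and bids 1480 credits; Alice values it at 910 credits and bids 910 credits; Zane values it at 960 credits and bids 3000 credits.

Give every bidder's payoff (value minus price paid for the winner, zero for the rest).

Sam 0 credits, Mei 0 credits, Frank 0 credits, Alice 0 credits, Zane -710 credits.

Sorted high to low: Zane 3000 credits > Sam 1670 credits > Frank 1480 credits > Alice 910 credits > Mei 900 credits.
Zane has the top bid and wins; the price is the second-highest bid, 1670 credits.
Zane's payoff = 960 credits − 1670 credits = -710 credits. All other bidders lose, so their payoff is 0.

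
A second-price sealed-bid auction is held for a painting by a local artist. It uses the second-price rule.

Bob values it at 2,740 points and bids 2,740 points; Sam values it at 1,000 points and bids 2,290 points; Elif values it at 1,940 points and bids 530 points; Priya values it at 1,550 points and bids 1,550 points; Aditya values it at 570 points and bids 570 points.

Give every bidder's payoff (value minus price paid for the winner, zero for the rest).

Ranking the bids: Bob 2,740 points > Sam 2,290 points > Priya 1,550 points > Aditya 570 points > Elif 530 points.
Bob has the top bid and wins; the price is the second-highest bid, 2,290 points.
Bob's payoff = 2,740 points − 2,290 points = 450 points. All other bidders lose, so their payoff is 0.

Payoffs: Bob 450 points, Sam 0 points, Elif 0 points, Priya 0 points, Aditya 0 points.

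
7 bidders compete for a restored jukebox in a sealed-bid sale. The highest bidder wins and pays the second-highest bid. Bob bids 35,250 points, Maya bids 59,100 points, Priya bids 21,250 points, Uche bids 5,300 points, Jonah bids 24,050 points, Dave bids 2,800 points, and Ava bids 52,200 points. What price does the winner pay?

Price paid: 52,200 points.

Ordered from highest: Maya 59,100 points; Ava 52,200 points; Bob 35,250 points; Jonah 24,050 points; Priya 21,250 points; Uche 5,300 points; Dave 2,800 points.
Maya has the highest bid, so Maya wins.
The second-highest bid is 52,200 points, so that is what Maya pays.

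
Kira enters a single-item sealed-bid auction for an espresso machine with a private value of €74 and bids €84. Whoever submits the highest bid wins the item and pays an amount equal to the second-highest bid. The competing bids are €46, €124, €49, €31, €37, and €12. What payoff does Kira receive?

Payoff = €0.

Highest competing bid: €124.
Kira's bid €84 is not the highest, so Kira loses, pays nothing, and earns zero payoff.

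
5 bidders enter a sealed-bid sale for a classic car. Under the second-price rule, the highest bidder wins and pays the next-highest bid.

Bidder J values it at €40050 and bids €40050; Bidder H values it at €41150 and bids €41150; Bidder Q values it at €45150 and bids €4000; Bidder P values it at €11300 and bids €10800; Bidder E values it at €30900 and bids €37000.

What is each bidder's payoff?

Bids in descending order: Bidder H €41150; Bidder J €40050; Bidder E €37000; Bidder P €10800; Bidder Q €4000.
Bidder H has the top bid and wins; the price is the second-highest bid, €40050.
Bidder H's payoff = €41150 − €40050 = €1100. All other bidders lose, so their payoff is 0.

Payoffs: Bidder J €0, Bidder H €1100, Bidder Q €0, Bidder P €0, Bidder E €0.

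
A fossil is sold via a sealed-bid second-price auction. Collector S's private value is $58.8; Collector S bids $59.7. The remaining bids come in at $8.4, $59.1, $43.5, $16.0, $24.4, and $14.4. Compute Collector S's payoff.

Highest competing bid: $59.1.
Collector S's bid $59.7 is the highest overall, so Collector S wins and pays the second-highest bid, $59.1.
Payoff = value − price = $58.8 − $59.1 = -$0.3.
Overbidding won the item at a price above value — truthful bidding would have avoided this loss.

Payoff = -$0.3.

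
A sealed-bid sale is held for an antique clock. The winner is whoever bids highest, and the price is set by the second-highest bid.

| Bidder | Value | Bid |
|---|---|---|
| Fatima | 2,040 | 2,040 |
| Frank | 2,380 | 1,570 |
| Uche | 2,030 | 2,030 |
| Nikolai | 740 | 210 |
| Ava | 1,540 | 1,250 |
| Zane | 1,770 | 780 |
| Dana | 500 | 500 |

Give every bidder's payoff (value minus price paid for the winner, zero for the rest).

Payoffs: Fatima 10, Frank 0, Uche 0, Nikolai 0, Ava 0, Zane 0, Dana 0.

Sorted high to low: Fatima 2,040, then Uche 2,030, then Frank 1,570, then Ava 1,250, then Zane 780, then Dana 500, then Nikolai 210.
Fatima has the top bid and wins; the price is the second-highest bid, 2,030.
Fatima's payoff = 2,040 − 2,030 = 10. All other bidders lose, so their payoff is 0.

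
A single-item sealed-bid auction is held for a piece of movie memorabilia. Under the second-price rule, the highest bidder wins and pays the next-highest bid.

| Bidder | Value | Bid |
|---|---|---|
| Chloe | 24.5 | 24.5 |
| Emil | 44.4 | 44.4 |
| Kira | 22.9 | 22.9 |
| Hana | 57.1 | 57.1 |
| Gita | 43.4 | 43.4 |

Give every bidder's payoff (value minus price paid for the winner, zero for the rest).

Payoffs: Chloe 0.0, Emil 0.0, Kira 0.0, Hana 12.7, Gita 0.0.

Ranking the bids: Hana 57.1, then Emil 44.4, then Gita 43.4, then Chloe 24.5, then Kira 22.9.
Hana has the top bid and wins; the price is the second-highest bid, 44.4.
Hana's payoff = 57.1 − 44.4 = 12.7. All other bidders lose, so their payoff is 0.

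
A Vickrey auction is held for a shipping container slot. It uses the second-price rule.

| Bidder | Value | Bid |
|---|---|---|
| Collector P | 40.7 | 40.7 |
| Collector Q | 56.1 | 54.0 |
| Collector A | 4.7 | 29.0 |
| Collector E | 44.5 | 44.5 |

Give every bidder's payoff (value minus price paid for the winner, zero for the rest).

Payoffs: Collector P 0.0, Collector Q 11.6, Collector A 0.0, Collector E 0.0.

Sorted high to low: Collector Q 54.0, then Collector E 44.5, then Collector P 40.7, then Collector A 29.0.
Collector Q has the top bid and wins; the price is the second-highest bid, 44.5.
Collector Q's payoff = 56.1 − 44.5 = 11.6. All other bidders lose, so their payoff is 0.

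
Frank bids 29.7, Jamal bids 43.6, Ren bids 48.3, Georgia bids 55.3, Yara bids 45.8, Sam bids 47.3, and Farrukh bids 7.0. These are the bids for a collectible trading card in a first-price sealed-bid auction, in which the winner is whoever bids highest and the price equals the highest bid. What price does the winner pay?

Ordered from highest: Georgia 55.3 > Ren 48.3 > Sam 47.3 > Yara 45.8 > Jamal 43.6 > Frank 29.7 > Farrukh 7.0.
Georgia is the highest bidder, so Georgia wins.
Under the first-price rule, the price is the highest bid: 55.3.

The winner pays 55.3.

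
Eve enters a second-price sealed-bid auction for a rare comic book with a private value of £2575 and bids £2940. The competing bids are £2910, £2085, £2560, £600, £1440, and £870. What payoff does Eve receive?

-£335

Highest competing bid: £2910.
Eve's bid £2940 is the highest overall, so Eve wins and pays the second-highest bid, £2910.
Payoff = value − price = £2575 − £2910 = -£335.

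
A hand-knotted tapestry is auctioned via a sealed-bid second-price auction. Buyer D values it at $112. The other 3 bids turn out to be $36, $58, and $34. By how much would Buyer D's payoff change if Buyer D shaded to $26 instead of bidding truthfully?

Change in payoff: -$54.

The highest competing bid is $58.
Bidding truthfully at $112: Buyer D has the top bid, wins, and pays the second-highest bid $58. Payoff = $112 − $58 = $54.
Bidding $26: the top bid is $58 (a rival), so Buyer D loses. Payoff = $0.
Change = $0 − $54 = -$54.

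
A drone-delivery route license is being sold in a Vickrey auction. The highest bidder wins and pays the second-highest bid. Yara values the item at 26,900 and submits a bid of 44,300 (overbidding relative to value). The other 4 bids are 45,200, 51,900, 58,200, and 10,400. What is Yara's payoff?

Payoff = 0.

Highest competing bid: 58,200.
Yara's bid 44,300 is not the highest, so Yara loses, pays nothing, and earns zero payoff.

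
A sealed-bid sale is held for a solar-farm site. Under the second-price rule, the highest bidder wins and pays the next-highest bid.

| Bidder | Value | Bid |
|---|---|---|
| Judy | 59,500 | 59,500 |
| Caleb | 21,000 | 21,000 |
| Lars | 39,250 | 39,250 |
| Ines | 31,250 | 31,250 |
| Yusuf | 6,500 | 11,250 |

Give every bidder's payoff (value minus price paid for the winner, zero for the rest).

Judy 20,250, Caleb 0, Lars 0, Ines 0, Yusuf 0.

Sorted high to low: Judy 59,500; Lars 39,250; Ines 31,250; Caleb 21,000; Yusuf 11,250.
Judy has the top bid and wins; the price is the second-highest bid, 39,250.
Judy's payoff = 59,500 − 39,250 = 20,250. All other bidders lose, so their payoff is 0.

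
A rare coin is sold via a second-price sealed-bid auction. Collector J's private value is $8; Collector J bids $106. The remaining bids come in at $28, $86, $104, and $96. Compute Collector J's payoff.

Highest competing bid: $104.
Collector J's bid $106 is the highest overall, so Collector J wins and pays the second-highest bid, $104.
Payoff = value − price = $8 − $104 = -$96.
Overbidding won the item at a price above value — truthful bidding would have avoided this loss.

Payoff = -$96.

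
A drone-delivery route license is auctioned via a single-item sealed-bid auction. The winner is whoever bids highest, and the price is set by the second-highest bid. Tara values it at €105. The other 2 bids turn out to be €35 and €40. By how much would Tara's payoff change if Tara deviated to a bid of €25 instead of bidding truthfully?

The highest competing bid is €40.
Bidding truthfully at €105: Tara has the top bid, wins, and pays the second-highest bid €40. Payoff = €105 − €40 = €65.
Bidding €25: the top bid is €40 (a rival), so Tara loses. Payoff = €0.
Change = €0 − €65 = -€65.
This is the dominant-strategy logic: truthful bidding weakly beats any alternative.

Payoff change: -€65.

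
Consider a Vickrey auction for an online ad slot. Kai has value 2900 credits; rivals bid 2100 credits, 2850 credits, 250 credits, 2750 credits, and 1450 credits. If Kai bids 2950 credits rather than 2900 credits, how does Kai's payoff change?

0 credits

The highest competing bid is 2850 credits.
Bidding truthfully at 2900 credits: Kai has the top bid, wins, and pays the second-highest bid 2850 credits. Payoff = 2900 credits − 2850 credits = 50 credits.
Bidding 2950 credits: Kai has the top bid, wins, and pays the second-highest bid 2850 credits. Payoff = 2900 credits − 2850 credits = 50 credits.
Change = 50 credits − 50 credits = 0 credits.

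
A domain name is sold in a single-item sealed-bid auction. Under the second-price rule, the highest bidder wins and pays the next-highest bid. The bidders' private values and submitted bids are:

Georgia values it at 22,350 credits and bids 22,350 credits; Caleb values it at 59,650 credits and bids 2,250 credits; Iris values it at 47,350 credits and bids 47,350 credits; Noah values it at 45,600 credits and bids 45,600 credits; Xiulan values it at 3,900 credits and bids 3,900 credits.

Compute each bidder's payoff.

Payoffs: Georgia 0 credits, Caleb 0 credits, Iris 1,750 credits, Noah 0 credits, Xiulan 0 credits.

Ordered from highest: Iris 47,350 credits > Noah 45,600 credits > Georgia 22,350 credits > Xiulan 3,900 credits > Caleb 2,250 credits.
Iris has the top bid and wins; the price is the second-highest bid, 45,600 credits.
Iris's payoff = 47,350 credits − 45,600 credits = 1,750 credits. All other bidders lose, so their payoff is 0.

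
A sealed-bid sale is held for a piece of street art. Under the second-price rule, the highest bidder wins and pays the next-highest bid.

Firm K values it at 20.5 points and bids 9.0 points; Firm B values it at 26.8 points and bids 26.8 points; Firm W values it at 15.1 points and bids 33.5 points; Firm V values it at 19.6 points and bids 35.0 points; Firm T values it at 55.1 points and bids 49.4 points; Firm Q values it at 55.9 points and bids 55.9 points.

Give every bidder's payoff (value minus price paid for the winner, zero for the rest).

Ranking the bids: Firm Q 55.9 points; Firm T 49.4 points; Firm V 35.0 points; Firm W 33.5 points; Firm B 26.8 points; Firm K 9.0 points.
Firm Q has the top bid and wins; the price is the second-highest bid, 49.4 points.
Firm Q's payoff = 55.9 points − 49.4 points = 6.5 points. All other bidders lose, so their payoff is 0.

Firm K 0.0 points, Firm B 0.0 points, Firm W 0.0 points, Firm V 0.0 points, Firm T 0.0 points, Firm Q 6.5 points.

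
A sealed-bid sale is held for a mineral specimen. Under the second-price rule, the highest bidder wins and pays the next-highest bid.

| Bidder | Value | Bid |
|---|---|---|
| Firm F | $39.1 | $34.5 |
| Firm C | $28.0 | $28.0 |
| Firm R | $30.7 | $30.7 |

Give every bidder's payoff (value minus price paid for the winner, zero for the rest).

Firm F $8.4, Firm C $0.0, Firm R $0.0.

Sorted high to low: Firm F $34.5; Firm R $30.7; Firm C $28.0.
Firm F has the top bid and wins; the price is the second-highest bid, $30.7.
Firm F's payoff = $39.1 − $30.7 = $8.4. All other bidders lose, so their payoff is 0.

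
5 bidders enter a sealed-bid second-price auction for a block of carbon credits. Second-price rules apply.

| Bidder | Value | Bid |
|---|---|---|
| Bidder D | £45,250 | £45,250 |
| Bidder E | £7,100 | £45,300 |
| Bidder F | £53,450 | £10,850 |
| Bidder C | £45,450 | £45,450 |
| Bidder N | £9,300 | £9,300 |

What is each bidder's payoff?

Bidder D £0, Bidder E £0, Bidder F £0, Bidder C £150, Bidder N £0.

Sorted high to low: Bidder C £45,450; Bidder E £45,300; Bidder D £45,250; Bidder F £10,850; Bidder N £9,300.
Bidder C has the top bid and wins; the price is the second-highest bid, £45,300.
Bidder C's payoff = £45,450 − £45,300 = £150. All other bidders lose, so their payoff is 0.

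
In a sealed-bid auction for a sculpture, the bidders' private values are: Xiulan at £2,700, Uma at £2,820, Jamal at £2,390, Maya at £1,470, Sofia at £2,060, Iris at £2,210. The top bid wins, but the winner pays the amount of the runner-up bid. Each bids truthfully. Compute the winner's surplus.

Winner's surplus: £120.

Ordered from highest: Uma £2,820 > Xiulan £2,700 > Jamal £2,390 > Iris £2,210 > Sofia £2,060 > Maya £1,470.
Uma wins with the top bid and pays the second-highest, £2,700.
Surplus = £2,820 − £2,700 = £120.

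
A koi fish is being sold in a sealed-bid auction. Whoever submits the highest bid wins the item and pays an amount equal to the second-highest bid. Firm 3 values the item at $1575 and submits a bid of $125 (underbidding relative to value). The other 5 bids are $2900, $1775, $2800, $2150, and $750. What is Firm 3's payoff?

Highest competing bid: $2900.
Firm 3's bid $125 is not the highest, so Firm 3 loses, pays nothing, and earns zero payoff.

$0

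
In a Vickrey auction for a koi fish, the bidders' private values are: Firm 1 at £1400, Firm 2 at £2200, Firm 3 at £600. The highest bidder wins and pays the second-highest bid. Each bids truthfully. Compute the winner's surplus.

Sorted high to low: Firm 2 £2200 > Firm 1 £1400 > Firm 3 £600.
Firm 2 wins with the top bid and pays the second-highest, £1400.
Surplus = £2200 − £1400 = £800.

£800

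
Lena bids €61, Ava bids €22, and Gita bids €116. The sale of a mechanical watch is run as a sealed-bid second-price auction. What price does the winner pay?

Sorted high to low: Gita €116; Lena €61; Ava €22.
Gita has the highest bid, so Gita wins.
The second-highest bid is €61, so that is what Gita pays.

€61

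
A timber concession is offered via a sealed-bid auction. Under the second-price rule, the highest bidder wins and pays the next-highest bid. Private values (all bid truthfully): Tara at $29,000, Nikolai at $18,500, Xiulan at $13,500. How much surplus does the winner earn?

Winner's surplus: $10,500.

Ranking the bids: Tara $29,000 > Nikolai $18,500 > Xiulan $13,500.
Tara wins with the top bid and pays the second-highest, $18,500.
Surplus = $29,000 − $18,500 = $10,500.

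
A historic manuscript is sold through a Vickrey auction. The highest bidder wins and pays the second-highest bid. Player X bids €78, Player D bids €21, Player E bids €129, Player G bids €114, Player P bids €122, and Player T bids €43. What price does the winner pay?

Bids in descending order: Player E €129; Player P €122; Player G €114; Player X €78; Player T €43; Player D €21.
Player E has the highest bid, so Player E wins.
The second-highest bid is €122, so that is what Player E pays.

The winner pays €122.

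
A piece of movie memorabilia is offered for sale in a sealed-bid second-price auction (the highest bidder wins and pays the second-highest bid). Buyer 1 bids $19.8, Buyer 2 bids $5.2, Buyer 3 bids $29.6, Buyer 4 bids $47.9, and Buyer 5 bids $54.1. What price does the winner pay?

Ranking the bids: Buyer 5 $54.1 > Buyer 4 $47.9 > Buyer 3 $29.6 > Buyer 1 $19.8 > Buyer 2 $5.2.
Buyer 5 is the highest bidder, so Buyer 5 wins.
Under the second-price rule, the price is the second-highest bid: $47.9.

The winner pays $47.9.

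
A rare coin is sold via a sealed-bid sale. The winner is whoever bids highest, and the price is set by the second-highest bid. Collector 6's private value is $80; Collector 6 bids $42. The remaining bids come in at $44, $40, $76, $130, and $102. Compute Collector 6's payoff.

$0

Highest competing bid: $130.
Collector 6's bid $42 is not the highest, so Collector 6 loses, pays nothing, and earns zero payoff.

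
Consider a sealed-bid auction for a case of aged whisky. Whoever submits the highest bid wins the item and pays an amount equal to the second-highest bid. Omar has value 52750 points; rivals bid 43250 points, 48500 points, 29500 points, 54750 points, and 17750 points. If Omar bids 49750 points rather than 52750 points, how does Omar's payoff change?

The highest competing bid is 54750 points.
Bidding truthfully at 52750 points: the top bid is 54750 points (a rival), so Omar loses. Payoff = 0 points.
Bidding 49750 points: the top bid is 54750 points (a rival), so Omar loses. Payoff = 0 points.
Change = 0 points − 0 points = 0 points.

Payoff change: 0 points.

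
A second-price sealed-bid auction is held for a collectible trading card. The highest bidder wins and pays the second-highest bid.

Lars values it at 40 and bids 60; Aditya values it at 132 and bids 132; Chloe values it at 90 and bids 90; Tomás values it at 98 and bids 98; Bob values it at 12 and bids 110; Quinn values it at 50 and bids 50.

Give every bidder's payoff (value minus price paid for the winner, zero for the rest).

Payoffs: Lars 0, Aditya 22, Chloe 0, Tomás 0, Bob 0, Quinn 0.

Sorted high to low: Aditya 132 > Bob 110 > Tomás 98 > Chloe 90 > Lars 60 > Quinn 50.
Aditya has the top bid and wins; the price is the second-highest bid, 110.
Aditya's payoff = 132 − 110 = 22. All other bidders lose, so their payoff is 0.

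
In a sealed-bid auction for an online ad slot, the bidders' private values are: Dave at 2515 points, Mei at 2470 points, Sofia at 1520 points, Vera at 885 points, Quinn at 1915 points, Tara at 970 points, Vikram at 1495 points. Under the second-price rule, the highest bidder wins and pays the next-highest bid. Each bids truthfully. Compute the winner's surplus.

Surplus = 45 points.

Bids in descending order: Dave 2515 points, then Mei 2470 points, then Quinn 1915 points, then Sofia 1520 points, then Vikram 1495 points, then Tara 970 points, then Vera 885 points.
Dave wins with the top bid and pays the second-highest, 2470 points.
Surplus = 2515 points − 2470 points = 45 points.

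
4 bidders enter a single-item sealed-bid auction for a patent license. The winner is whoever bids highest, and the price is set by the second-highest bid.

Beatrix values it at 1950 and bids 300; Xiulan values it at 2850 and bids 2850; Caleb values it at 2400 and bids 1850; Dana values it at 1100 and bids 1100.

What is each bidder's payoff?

Bids in descending order: Xiulan 2850; Caleb 1850; Dana 1100; Beatrix 300.
Xiulan has the top bid and wins; the price is the second-highest bid, 1850.
Xiulan's payoff = 2850 − 1850 = 1000. All other bidders lose, so their payoff is 0.

Beatrix 0, Xiulan 1000, Caleb 0, Dana 0.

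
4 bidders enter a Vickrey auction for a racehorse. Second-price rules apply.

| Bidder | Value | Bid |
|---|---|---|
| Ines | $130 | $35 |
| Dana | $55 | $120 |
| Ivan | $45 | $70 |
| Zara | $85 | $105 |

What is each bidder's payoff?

Ordered from highest: Dana $120 > Zara $105 > Ivan $70 > Ines $35.
Dana has the top bid and wins; the price is the second-highest bid, $105.
Dana's payoff = $55 − $105 = -$50. All other bidders lose, so their payoff is 0.

Payoffs: Ines $0, Dana -$50, Ivan $0, Zara $0.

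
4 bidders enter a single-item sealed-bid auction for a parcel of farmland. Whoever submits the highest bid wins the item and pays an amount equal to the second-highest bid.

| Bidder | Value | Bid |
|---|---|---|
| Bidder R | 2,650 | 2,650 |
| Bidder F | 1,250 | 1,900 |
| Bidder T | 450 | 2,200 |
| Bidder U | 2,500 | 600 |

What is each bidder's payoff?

Bidder R 450, Bidder F 0, Bidder T 0, Bidder U 0.

Ranking the bids: Bidder R 2,650 > Bidder T 2,200 > Bidder F 1,900 > Bidder U 600.
Bidder R has the top bid and wins; the price is the second-highest bid, 2,200.
Bidder R's payoff = 2,650 − 2,200 = 450. All other bidders lose, so their payoff is 0.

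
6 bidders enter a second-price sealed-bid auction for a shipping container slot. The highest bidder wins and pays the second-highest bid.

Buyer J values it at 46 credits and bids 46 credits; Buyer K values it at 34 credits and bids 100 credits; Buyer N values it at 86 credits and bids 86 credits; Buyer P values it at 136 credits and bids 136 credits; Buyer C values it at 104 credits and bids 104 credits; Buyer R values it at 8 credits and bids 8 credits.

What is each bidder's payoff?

Bids in descending order: Buyer P 136 credits, then Buyer C 104 credits, then Buyer K 100 credits, then Buyer N 86 credits, then Buyer J 46 credits, then Buyer R 8 credits.
Buyer P has the top bid and wins; the price is the second-highest bid, 104 credits.
Buyer P's payoff = 136 credits − 104 credits = 32 credits. All other bidders lose, so their payoff is 0.

Buyer J 0 credits, Buyer K 0 credits, Buyer N 0 credits, Buyer P 32 credits, Buyer C 0 credits, Buyer R 0 credits.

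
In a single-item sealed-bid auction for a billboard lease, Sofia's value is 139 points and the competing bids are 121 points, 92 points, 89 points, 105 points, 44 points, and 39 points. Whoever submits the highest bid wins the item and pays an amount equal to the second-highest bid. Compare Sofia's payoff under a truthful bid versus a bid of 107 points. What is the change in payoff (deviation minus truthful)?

Payoff change: -18 points.

The highest competing bid is 121 points.
Bidding truthfully at 139 points: Sofia has the top bid, wins, and pays the second-highest bid 121 points. Payoff = 139 points − 121 points = 18 points.
Bidding 107 points: the top bid is 121 points (a rival), so Sofia loses. Payoff = 0 points.
Change = 0 points − 18 points = -18 points.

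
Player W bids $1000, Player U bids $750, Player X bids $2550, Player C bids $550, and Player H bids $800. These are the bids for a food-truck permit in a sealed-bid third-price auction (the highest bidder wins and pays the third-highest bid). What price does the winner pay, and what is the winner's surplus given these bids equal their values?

The winner pays $800 for a surplus of $1750.

Ordered from highest: Player X $2550 > Player W $1000 > Player H $800 > Player U $750 > Player C $550.
Player X is the highest bidder, so Player X wins.
Under the third-price rule, the price is the third-highest bid: $800.
Surplus = $2550 − $800 = $1750.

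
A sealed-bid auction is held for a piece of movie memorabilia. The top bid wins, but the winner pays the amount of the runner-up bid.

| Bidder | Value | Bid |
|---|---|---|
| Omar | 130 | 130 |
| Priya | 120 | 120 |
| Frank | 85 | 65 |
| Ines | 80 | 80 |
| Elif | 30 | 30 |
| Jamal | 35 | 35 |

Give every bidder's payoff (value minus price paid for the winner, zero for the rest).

Ranking the bids: Omar 130; Priya 120; Ines 80; Frank 65; Jamal 35; Elif 30.
Omar has the top bid and wins; the price is the second-highest bid, 120.
Omar's payoff = 130 − 120 = 10. All other bidders lose, so their payoff is 0.

Omar 10, Priya 0, Frank 0, Ines 0, Elif 0, Jamal 0.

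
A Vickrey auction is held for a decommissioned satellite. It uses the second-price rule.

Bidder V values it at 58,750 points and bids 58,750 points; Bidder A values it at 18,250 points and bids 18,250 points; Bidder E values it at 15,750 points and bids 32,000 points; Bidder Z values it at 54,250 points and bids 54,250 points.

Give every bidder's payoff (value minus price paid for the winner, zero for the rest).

Ranking the bids: Bidder V 58,750 points > Bidder Z 54,250 points > Bidder E 32,000 points > Bidder A 18,250 points.
Bidder V has the top bid and wins; the price is the second-highest bid, 54,250 points.
Bidder V's payoff = 58,750 points − 54,250 points = 4,500 points. All other bidders lose, so their payoff is 0.

Bidder V 4,500 points, Bidder A 0 points, Bidder E 0 points, Bidder Z 0 points.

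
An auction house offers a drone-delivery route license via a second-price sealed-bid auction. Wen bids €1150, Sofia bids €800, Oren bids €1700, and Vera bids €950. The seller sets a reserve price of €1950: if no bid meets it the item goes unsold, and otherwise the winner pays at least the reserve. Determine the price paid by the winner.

Ranking the bids: Oren €1700; Wen €1150; Vera €950; Sofia €800.
The top bid €1700 is below the reserve €1950, so the item goes unsold and nothing is paid.

unsold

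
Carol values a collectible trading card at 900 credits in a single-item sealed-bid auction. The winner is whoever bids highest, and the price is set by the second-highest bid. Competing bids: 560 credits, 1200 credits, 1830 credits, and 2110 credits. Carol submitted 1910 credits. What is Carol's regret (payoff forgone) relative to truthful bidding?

Payoff forgone: 0 credits.

The highest competing bid is 2110 credits.
Bidding truthfully at 900 credits: the top bid is 2110 credits (a rival), so Carol loses. Payoff = 0 credits.
Bidding 1910 credits: the top bid is 2110 credits (a rival), so Carol loses. Payoff = 0 credits.
Regret = truthful payoff − actual payoff = 0 credits − 0 credits = 0 credits.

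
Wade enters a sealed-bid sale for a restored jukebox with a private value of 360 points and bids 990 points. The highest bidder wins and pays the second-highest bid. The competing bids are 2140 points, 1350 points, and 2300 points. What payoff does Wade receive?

Payoff = 0 points.

Highest competing bid: 2300 points.
Wade's bid 990 points is not the highest, so Wade loses, pays nothing, and earns zero payoff.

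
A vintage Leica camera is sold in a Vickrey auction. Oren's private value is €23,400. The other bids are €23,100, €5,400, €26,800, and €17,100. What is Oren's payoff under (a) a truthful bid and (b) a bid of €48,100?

The highest competing bid is €26,800.
Bidding truthfully at €23,400: the top bid is €26,800 (a rival), so Oren loses. Payoff = €0.
Bidding €48,100: Oren has the top bid, wins, and pays the second-highest bid €26,800. Payoff = €23,400 − €26,800 = -€3,400.
Deviating from a truthful bid can only lose payoff in a second-price auction — never gain.

(a) €0  (b) -€3,400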